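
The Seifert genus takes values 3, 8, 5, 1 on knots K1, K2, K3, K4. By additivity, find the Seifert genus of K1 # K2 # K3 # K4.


The Seifert genus is additive under connected sum.
Seifert genus(K1 # K2 # K3 # K4) = (3) + (8) + (5) + (1)
= 17

17


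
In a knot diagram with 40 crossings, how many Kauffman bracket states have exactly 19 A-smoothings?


We choose which 19 of 40 crossings get A-smoothings.
C(40, 19) = 40! / (19! * 21!)
= 131282408400

131282408400


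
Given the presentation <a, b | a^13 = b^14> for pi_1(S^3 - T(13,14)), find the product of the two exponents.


The relation is a^13 = b^14.
Product of exponents = 13 * 14
= 182

182


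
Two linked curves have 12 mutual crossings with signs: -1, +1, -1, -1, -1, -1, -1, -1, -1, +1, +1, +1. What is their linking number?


Step 1: Count positive crossings: 4
Step 2: Count negative crossings: 8
Step 3: Sum of signs = 4 - 8 = -4
Step 4: Linking number = sum/2 = -4/2 = -2

-2


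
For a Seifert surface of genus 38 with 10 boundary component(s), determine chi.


chi = 2 - 2g - b
= 2 - 2*38 - 10
= 2 - 76 - 10 = -84

-84


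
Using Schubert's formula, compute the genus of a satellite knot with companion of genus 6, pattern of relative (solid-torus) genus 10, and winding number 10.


Schubert: g(satellite) = g_rel(pattern) + |winding| * g(companion),
where g_rel(pattern) is the genus of the pattern relative to the solid torus.
= 10 + 10 * 6
= 10 + 60 = 70

70


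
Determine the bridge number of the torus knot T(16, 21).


The bridge number of T(p,q) is min(p,q).
min(16, 21) = 16

16


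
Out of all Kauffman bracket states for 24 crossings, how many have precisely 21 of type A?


We choose which 21 of 24 crossings get A-smoothings.
C(24, 21) = 24! / (21! * 3!)
= 2024

2024


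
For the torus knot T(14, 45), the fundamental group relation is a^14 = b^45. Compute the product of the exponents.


The relation is a^14 = b^45.
Product of exponents = 14 * 45
= 630

630


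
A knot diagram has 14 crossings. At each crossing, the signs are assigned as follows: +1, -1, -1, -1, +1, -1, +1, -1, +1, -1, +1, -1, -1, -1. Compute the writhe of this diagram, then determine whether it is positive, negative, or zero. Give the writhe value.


Step 1: Count positive crossings (+1).
Positive crossings: 5
Step 2: Count negative crossings (-1).
Negative crossings: 9
Step 3: Writhe = (positive) - (negative)
w = 5 - 9 = -4
Step 4: |w| = 4, and w is negative

-4


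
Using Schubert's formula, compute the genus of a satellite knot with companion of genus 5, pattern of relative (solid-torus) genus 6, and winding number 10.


Schubert: g(satellite) = g_rel(pattern) + |winding| * g(companion),
where g_rel(pattern) is the genus of the pattern relative to the solid torus.
= 6 + 10 * 5
= 6 + 50 = 56

56


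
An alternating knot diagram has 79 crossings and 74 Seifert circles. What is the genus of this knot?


For alternating knots, g = (c - s + 1)/2.
= (79 - 74 + 1)/2
= 6/2 = 3

3


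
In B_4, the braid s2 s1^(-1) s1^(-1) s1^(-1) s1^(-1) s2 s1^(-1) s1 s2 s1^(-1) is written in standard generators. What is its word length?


The word length counts the number of generators (including inverses).
Listing each generator: s2, s1^(-1), s1^(-1), s1^(-1), s1^(-1), s2, s1^(-1), s1, s2, s1^(-1)
There are 10 generators in this braid word.

10


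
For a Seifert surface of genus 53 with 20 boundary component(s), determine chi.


chi = 2 - 2g - b
= 2 - 2*53 - 20
= 2 - 106 - 20 = -124

-124


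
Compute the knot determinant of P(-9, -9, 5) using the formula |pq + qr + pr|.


Step 1: Compute pq + qr + pr.
pq = (-9)*(-9) = 81
qr = (-9)*5 = -45
pr = (-9)*5 = -45
pq + qr + pr = 81 + (-45) + (-45) = -9
Step 2: Take absolute value.
det(P(-9,-9,5)) = |-9| = 9

9


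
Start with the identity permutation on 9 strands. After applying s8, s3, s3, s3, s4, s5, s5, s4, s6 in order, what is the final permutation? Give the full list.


Starting with identity [1, 2, 3, 4, 5, 6, 7, 8, 9].
Apply generators in sequence:
  After s8: [1, 2, 3, 4, 5, 6, 7, 9, 8]
  After s3: [1, 2, 4, 3, 5, 6, 7, 9, 8]
  After s3: [1, 2, 3, 4, 5, 6, 7, 9, 8]
  After s3: [1, 2, 4, 3, 5, 6, 7, 9, 8]
  After s4: [1, 2, 4, 5, 3, 6, 7, 9, 8]
  After s5: [1, 2, 4, 5, 6, 3, 7, 9, 8]
  After s5: [1, 2, 4, 5, 3, 6, 7, 9, 8]
  After s4: [1, 2, 4, 3, 5, 6, 7, 9, 8]
  After s6: [1, 2, 4, 3, 5, 7, 6, 9, 8]
Final permutation: [1, 2, 4, 3, 5, 7, 6, 9, 8]

[1, 2, 4, 3, 5, 7, 6, 9, 8]


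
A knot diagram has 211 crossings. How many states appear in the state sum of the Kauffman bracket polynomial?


Each crossing contributes 2 choices (A-smoothing or B-smoothing).
Total states = 2^211 = 3291009114642412084309938365114701009965471731267159726697218048

3291009114642412084309938365114701009965471731267159726697218048


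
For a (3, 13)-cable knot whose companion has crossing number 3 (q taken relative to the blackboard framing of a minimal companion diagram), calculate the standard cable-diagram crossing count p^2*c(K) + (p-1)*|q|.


Step 1: Each of the c(K) crossings of the companion diagram becomes p*p = p^2 crossings among the p parallel strands, and each of the |q| twists s_1 s_2 ... s_(p-1) adds (p-1) crossings.
  Crossings = p^2 * c(K) + (p-1)*|q|
Step 2: = 3^2 * 3 + (3-1)*13
Step 3: = 9*3 + 2*13
Step 4: = 27 + 26 = 53

53


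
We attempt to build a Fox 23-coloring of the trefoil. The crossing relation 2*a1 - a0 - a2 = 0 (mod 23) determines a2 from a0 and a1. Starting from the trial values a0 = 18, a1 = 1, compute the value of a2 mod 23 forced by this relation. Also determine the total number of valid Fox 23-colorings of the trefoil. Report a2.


Step 1: Apply the given crossing relation 2*a1 - a0 - a2 = 0 (mod 23).
  a2 = 2*a1 - a0 mod 23
  a2 = 2*1 - 18 mod 23
  a2 = 2 - 18 mod 23
  a2 = -16 mod 23 = 7
Step 2: The trefoil has determinant 3.
  Number of Fox p-colorings (p prime) is p^2 if p = 3, else p.
  Since 23 does not divide 3, only trivial (constant) colorings exist.
  (So the trial a0 = 18, a1 = 1 with a0 != a1 does NOT extend to a valid coloring of the whole trefoil: the other two crossing relations require 3*(a1 - a0) = 0 (mod 23), which fails.)
  Total colorings = 23
Step 3: a2 = 7, total Fox 23-colorings = 23

7


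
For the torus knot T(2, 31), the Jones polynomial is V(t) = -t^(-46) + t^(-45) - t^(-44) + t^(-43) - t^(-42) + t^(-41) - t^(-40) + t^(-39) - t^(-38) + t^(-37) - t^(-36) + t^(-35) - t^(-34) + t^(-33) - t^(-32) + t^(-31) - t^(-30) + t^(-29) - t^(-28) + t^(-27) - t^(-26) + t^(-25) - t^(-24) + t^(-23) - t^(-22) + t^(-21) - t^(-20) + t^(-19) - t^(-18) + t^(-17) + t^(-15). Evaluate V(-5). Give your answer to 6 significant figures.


Substituting t = -5 into V(t) = -t^(-46) + t^(-45) - t^(-44) + t^(-43) - t^(-42) + t^(-41) - t^(-40) + t^(-39) - t^(-38) + t^(-37) - t^(-36) + t^(-35) - t^(-34) + t^(-33) - t^(-32) + t^(-31) - t^(-30) + t^(-29) - t^(-28) + t^(-27) - t^(-26) + t^(-25) - t^(-24) + t^(-23) - t^(-22) + t^(-21) - t^(-20) + t^(-19) - t^(-18) + t^(-17) + t^(-15):
  (-)t^(-46) = -7.03687e-33
  (+)t^(-45) = -3.51844e-32
  (-)t^(-44) = -1.75922e-31
  (+)t^(-43) = -8.79609e-31
  (-)t^(-42) = -4.39805e-30
  (+)t^(-41) = -2.19902e-29
  (-)t^(-40) = -1.09951e-28
  (+)t^(-39) = -5.49756e-28
  (-)t^(-38) = -2.74878e-27
  (+)t^(-37) = -1.37439e-26
  (-)t^(-36) = -6.87195e-26
  (+)t^(-35) = -3.43597e-25
  (-)t^(-34) = -1.71799e-24
  (+)t^(-33) = -8.58993e-24
  (-)t^(-32) = -4.29497e-23
  (+)t^(-31) = -2.14748e-22
  (-)t^(-30) = -1.07374e-21
  (+)t^(-29) = -5.36871e-21
  (-)t^(-28) = -2.68435e-20
  (+)t^(-27) = -1.34218e-19
  (-)t^(-26) = -6.71089e-19
  (+)t^(-25) = -3.35544e-18
  (-)t^(-24) = -1.67772e-17
  (+)t^(-23) = -8.38861e-17
  (-)t^(-22) = -4.1943e-16
  (+)t^(-21) = -2.09715e-15
  (-)t^(-20) = -1.04858e-14
  (+)t^(-19) = -5.24288e-14
  (-)t^(-18) = -2.62144e-13
  (+)t^(-17) = -1.31072e-12
  (+)t^(-15) = -3.2768e-11
Sum = (-7.03687e-33) + (-3.51844e-32) + (-1.75922e-31) + (-8.79609e-31) + (-4.39805e-30) + (-2.19902e-29) + (-1.09951e-28) + (-5.49756e-28) + (-2.74878e-27) + (-1.37439e-26) + (-6.87195e-26) + (-3.43597e-25) + (-1.71799e-24) + (-8.58993e-24) + (-4.29497e-23) + (-2.14748e-22) + (-1.07374e-21) + (-5.36871e-21) + (-2.68435e-20) + (-1.34218e-19) + (-6.71089e-19) + (-3.35544e-18) + (-1.67772e-17) + (-8.38861e-17) + (-4.1943e-16) + (-2.09715e-15) + (-1.04858e-14) + (-5.24288e-14) + (-2.62144e-13) + (-1.31072e-12) + (-3.2768e-11)
= -3.44064e-11
Rounded to 6 significant figures: -3.44064e-11

-3.44064e-11


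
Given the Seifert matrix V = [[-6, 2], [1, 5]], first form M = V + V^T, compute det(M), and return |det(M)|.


Step 1: Form V + V^T where V = [[-6, 2], [1, 5]]
  V^T = [[-6, 1], [2, 5]]
  V + V^T = [[-12, 3], [3, 10]]
Step 2: det(V + V^T) = (-12)*10 - 3*3
  = -120 - 9 = -129
Step 3: Knot determinant = |det(V + V^T)| = |-129| = 129

129


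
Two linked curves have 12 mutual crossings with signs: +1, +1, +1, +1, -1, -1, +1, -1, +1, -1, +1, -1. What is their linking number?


Step 1: Count positive crossings: 7
Step 2: Count negative crossings: 5
Step 3: Sum of signs = 7 - 5 = 2
Step 4: Linking number = sum/2 = 2/2 = 1

1


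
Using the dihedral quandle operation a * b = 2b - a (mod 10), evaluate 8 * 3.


8 * 3 = 2*3 - 8 mod 10
= 6 - 8 mod 10
= -2 mod 10 = 8

8


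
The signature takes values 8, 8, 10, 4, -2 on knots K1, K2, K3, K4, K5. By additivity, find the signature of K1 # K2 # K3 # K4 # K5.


The signature is additive under connected sum.
signature(K1 # K2 # K3 # K4 # K5) = (8) + (8) + (10) + (4) + (-2)
= 28

28


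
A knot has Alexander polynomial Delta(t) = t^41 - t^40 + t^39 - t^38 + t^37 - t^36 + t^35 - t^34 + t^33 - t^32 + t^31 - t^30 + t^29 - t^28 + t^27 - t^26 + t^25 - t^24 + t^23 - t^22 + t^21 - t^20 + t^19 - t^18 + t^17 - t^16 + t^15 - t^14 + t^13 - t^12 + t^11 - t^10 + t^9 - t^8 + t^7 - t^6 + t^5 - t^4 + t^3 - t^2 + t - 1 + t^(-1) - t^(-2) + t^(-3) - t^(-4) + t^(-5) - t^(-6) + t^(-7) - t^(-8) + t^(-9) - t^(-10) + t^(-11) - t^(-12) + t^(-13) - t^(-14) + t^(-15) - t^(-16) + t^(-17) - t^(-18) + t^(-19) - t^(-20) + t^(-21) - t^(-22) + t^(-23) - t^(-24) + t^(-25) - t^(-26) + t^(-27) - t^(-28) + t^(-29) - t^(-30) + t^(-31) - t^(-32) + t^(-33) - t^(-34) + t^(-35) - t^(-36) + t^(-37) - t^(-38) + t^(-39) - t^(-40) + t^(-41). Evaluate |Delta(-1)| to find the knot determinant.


Step 1: The polynomial has 83 terms with alternating signs, exponents from 41 down to -41.
Step 2: Substitute t = -1. The i-th term has coefficient (-1)^i and exponent (m-i),
  so its value is (-1)^i * (-1)^(m-i) = (-1)^m = -1 for every i.
Step 3: All 83 terms equal -1, so Delta(-1) = 83 * (-1) = -83
Step 4: |Delta(-1)| = 83

83


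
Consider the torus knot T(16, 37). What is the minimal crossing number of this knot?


For a torus knot T(p, q) with gcd(p,q)=1,
the crossing number is min(p*(q-1), q*(p-1)).
p*(q-1) = 16*36 = 576
q*(p-1) = 37*15 = 555
min(576, 555) = 555

555


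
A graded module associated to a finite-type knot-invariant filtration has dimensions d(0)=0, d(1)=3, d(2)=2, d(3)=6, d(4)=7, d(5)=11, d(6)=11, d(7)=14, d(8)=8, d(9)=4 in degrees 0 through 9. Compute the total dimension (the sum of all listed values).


Total dimension = d(0) + d(1) + ... + d(9)
= 0 + 3 + 2 + 6 + 7 + 11 + 11 + 14 + 8 + 4
= 66

66


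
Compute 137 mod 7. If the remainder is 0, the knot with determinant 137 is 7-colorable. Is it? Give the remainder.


Step 1: A knot is p-colorable if and only if p divides its determinant.
Step 2: Compute 137 mod 7.
137 = 19 * 7 + 4
Step 3: 137 mod 7 = 4
Step 4: The knot is 7-colorable: no

4


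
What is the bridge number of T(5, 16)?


The bridge number of T(p,q) is min(p,q).
min(5, 16) = 5

5


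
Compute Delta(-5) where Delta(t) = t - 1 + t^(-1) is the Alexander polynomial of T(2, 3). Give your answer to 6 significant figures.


Substituting t = -5 into Delta(t) = t - 1 + t^(-1):
Term values: (-5) + (-1) + (-0.2)
Sum = -6.2
Rounded to 6 significant figures: -6.2

-6.2


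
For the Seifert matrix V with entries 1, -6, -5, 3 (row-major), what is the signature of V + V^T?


Step 1: V + V^T = [[2, -11], [-11, 6]]
Step 2: trace = 8, det = -109
Step 3: Discriminant = 8^2 - 4*(-109) = 500
Step 4: Eigenvalues: 15.1803, -7.18034
Step 5: Signature = (# positive eigenvalues) - (# negative eigenvalues) = 0

0


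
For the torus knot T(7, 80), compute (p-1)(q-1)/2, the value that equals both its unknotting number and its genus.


For a torus knot T(p,q), both the unknotting number and genus equal (p-1)(q-1)/2.
= (7-1)(80-1)/2
= 6*79/2
= 474/2 = 237

237


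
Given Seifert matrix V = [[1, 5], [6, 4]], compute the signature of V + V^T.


Step 1: V + V^T = [[2, 11], [11, 8]]
Step 2: trace = 10, det = -105
Step 3: Discriminant = 10^2 - 4*(-105) = 520
Step 4: Eigenvalues: 16.4018, -6.40175
Step 5: Signature = (# positive eigenvalues) - (# negative eigenvalues) = 0

0


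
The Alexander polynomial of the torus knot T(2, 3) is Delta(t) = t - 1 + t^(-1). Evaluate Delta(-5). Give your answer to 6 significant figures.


Substituting t = -5 into Delta(t) = t - 1 + t^(-1):
Term values: (-5) + (-1) + (-0.2)
Sum = -6.2
Rounded to 6 significant figures: -6.2

-6.2


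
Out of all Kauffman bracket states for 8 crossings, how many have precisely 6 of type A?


We choose which 6 of 8 crossings get A-smoothings.
C(8, 6) = 8! / (6! * 2!)
= 28

28


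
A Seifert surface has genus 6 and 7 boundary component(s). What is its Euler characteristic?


chi = 2 - 2g - b
= 2 - 2*6 - 7
= 2 - 12 - 7 = -17

-17


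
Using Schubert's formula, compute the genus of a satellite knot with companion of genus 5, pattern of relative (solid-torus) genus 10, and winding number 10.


Schubert: g(satellite) = g_rel(pattern) + |winding| * g(companion),
where g_rel(pattern) is the genus of the pattern relative to the solid torus.
= 10 + 10 * 5
= 10 + 50 = 60

60


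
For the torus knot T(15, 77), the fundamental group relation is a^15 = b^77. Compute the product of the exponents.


The relation is a^15 = b^77.
Product of exponents = 15 * 77
= 1155

1155


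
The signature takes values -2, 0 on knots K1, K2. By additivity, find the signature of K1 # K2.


The signature is additive under connected sum.
signature(K1 # K2) = (-2) + (0)
= -2

-2


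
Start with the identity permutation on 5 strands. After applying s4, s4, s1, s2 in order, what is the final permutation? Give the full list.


Starting with identity [1, 2, 3, 4, 5].
Apply generators in sequence:
  After s4: [1, 2, 3, 5, 4]
  After s4: [1, 2, 3, 4, 5]
  After s1: [2, 1, 3, 4, 5]
  After s2: [2, 3, 1, 4, 5]
Final permutation: [2, 3, 1, 4, 5]

[2, 3, 1, 4, 5]


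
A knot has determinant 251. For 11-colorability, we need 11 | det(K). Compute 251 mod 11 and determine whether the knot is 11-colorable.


Step 1: A knot is p-colorable if and only if p divides its determinant.
Step 2: Compute 251 mod 11.
251 = 22 * 11 + 9
Step 3: 251 mod 11 = 9
Step 4: The knot is 11-colorable: no

9


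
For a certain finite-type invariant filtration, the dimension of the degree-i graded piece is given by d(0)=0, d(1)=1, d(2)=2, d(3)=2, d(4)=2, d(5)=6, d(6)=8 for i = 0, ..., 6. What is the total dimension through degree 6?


Total dimension = d(0) + d(1) + ... + d(6)
= 0 + 1 + 2 + 2 + 2 + 6 + 8
= 21

21


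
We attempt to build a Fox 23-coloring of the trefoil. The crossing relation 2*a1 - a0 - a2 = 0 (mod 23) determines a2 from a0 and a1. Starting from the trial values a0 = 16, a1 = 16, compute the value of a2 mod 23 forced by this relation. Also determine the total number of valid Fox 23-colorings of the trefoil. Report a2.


Step 1: Apply the given crossing relation 2*a1 - a0 - a2 = 0 (mod 23).
  a2 = 2*a1 - a0 mod 23
  a2 = 2*16 - 16 mod 23
  a2 = 32 - 16 mod 23
  a2 = 16 mod 23 = 16
Step 2: The trefoil has determinant 3.
  Number of Fox p-colorings (p prime) is p^2 if p = 3, else p.
  Since 23 does not divide 3, only trivial (constant) colorings exist.
  (Here a0 = a1 = a2 = 16, the constant coloring, which is valid.)
  Total colorings = 23
Step 3: a2 = 16, total Fox 23-colorings = 23

16


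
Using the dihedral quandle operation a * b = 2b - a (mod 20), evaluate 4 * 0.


4 * 0 = 2*0 - 4 mod 20
= 0 - 4 mod 20
= -4 mod 20 = 16

16


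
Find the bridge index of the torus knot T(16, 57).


The bridge number of T(p,q) is min(p,q).
min(16, 57) = 16

16


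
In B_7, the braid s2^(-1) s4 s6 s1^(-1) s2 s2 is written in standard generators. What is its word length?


The word length counts the number of generators (including inverses).
Listing each generator: s2^(-1), s4, s6, s1^(-1), s2, s2
There are 6 generators in this braid word.

6


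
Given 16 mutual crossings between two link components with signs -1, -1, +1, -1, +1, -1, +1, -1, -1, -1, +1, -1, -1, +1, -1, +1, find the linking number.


Step 1: Count positive crossings: 6
Step 2: Count negative crossings: 10
Step 3: Sum of signs = 6 - 10 = -4
Step 4: Linking number = sum/2 = -4/2 = -2

-2


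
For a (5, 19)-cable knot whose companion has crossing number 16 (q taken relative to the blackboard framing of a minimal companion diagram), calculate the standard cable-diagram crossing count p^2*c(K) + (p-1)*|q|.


Step 1: Each of the c(K) crossings of the companion diagram becomes p*p = p^2 crossings among the p parallel strands, and each of the |q| twists s_1 s_2 ... s_(p-1) adds (p-1) crossings.
  Crossings = p^2 * c(K) + (p-1)*|q|
Step 2: = 5^2 * 16 + (5-1)*19
Step 3: = 25*16 + 4*19
Step 4: = 400 + 76 = 476

476


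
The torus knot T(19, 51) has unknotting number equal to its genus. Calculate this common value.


For a torus knot T(p,q), both the unknotting number and genus equal (p-1)(q-1)/2.
= (19-1)(51-1)/2
= 18*50/2
= 900/2 = 450

450


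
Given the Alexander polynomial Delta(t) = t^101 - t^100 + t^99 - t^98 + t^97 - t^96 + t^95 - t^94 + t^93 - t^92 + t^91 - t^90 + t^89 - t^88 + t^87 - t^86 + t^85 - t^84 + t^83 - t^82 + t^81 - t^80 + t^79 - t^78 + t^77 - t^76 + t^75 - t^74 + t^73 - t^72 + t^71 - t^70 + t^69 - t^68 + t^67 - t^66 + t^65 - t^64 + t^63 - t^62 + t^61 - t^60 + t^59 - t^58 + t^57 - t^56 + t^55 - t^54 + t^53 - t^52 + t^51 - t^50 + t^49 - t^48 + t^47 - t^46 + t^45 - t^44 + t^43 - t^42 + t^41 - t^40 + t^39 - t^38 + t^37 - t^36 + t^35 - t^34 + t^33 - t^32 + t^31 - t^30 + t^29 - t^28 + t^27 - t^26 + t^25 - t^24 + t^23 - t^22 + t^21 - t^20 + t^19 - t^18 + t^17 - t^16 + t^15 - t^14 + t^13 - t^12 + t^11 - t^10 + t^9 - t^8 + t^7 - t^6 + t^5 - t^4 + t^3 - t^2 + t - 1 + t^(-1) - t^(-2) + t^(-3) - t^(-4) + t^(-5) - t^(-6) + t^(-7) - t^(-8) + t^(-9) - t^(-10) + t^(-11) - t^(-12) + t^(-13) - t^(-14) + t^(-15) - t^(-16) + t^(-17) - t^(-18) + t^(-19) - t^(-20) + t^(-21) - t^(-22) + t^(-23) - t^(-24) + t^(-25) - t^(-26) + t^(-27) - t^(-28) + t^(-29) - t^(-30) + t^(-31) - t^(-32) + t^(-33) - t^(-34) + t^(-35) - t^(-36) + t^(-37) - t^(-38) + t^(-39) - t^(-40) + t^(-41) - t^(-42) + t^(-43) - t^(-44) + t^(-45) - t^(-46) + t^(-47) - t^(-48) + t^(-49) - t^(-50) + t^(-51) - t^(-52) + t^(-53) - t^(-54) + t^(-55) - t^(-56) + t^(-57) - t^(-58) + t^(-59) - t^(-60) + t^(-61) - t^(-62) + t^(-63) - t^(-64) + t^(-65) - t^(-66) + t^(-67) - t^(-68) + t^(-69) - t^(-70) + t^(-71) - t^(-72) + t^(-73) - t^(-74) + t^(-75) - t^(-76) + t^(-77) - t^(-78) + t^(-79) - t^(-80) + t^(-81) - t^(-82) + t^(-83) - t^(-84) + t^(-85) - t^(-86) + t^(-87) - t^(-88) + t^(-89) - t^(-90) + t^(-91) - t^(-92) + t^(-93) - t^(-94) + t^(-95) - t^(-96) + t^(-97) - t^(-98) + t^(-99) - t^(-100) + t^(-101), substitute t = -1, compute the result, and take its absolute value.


Step 1: The polynomial has 203 terms with alternating signs, exponents from 101 down to -101.
Step 2: Substitute t = -1. The i-th term has coefficient (-1)^i and exponent (m-i),
  so its value is (-1)^i * (-1)^(m-i) = (-1)^m = -1 for every i.
Step 3: All 203 terms equal -1, so Delta(-1) = 203 * (-1) = -203
Step 4: |Delta(-1)| = 203

203


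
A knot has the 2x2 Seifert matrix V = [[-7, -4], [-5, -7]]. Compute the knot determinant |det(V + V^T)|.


Step 1: Form V + V^T where V = [[-7, -4], [-5, -7]]
  V^T = [[-7, -5], [-4, -7]]
  V + V^T = [[-14, -9], [-9, -14]]
Step 2: det(V + V^T) = (-14)*(-14) - (-9)*(-9)
  = 196 - 81 = 115
Step 3: Knot determinant = |det(V + V^T)| = |115| = 115

115


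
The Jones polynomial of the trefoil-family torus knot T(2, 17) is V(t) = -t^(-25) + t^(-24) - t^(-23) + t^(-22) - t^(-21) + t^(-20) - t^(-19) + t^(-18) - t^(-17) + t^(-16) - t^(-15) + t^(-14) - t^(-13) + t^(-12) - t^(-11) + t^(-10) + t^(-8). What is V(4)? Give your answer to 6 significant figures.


Substituting t = 4 into V(t) = -t^(-25) + t^(-24) - t^(-23) + t^(-22) - t^(-21) + t^(-20) - t^(-19) + t^(-18) - t^(-17) + t^(-16) - t^(-15) + t^(-14) - t^(-13) + t^(-12) - t^(-11) + t^(-10) + t^(-8):
  (-)t^(-25) = -8.88178e-16
  (+)t^(-24) = 3.55271e-15
  (-)t^(-23) = -1.42109e-14
  (+)t^(-22) = 5.68434e-14
  (-)t^(-21) = -2.27374e-13
  (+)t^(-20) = 9.09495e-13
  (-)t^(-19) = -3.63798e-12
  (+)t^(-18) = 1.45519e-11
  (-)t^(-17) = -5.82077e-11
  (+)t^(-16) = 2.32831e-10
  (-)t^(-15) = -9.31323e-10
  (+)t^(-14) = 3.72529e-09
  (-)t^(-13) = -1.49012e-08
  (+)t^(-12) = 5.96046e-08
  (-)t^(-11) = -2.38419e-07
  (+)t^(-10) = 9.53674e-07
  (+)t^(-8) = 1.52588e-05
Sum = (-8.88178e-16) + (3.55271e-15) + (-1.42109e-14) + (5.68434e-14) + (-2.27374e-13) + (9.09495e-13) + (-3.63798e-12) + (1.45519e-11) + (-5.82077e-11) + (2.32831e-10) + (-9.31323e-10) + (3.72529e-09) + (-1.49012e-08) + (5.96046e-08) + (-2.38419e-07) + (9.53674e-07) + (1.52588e-05)
= 1.602172852e-05
Rounded to 6 significant figures: 1.60217e-05

1.60217e-05


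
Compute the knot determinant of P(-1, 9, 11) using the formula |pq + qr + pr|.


Step 1: Compute pq + qr + pr.
pq = (-1)*9 = -9
qr = 9*11 = 99
pr = (-1)*11 = -11
pq + qr + pr = -9 + 99 + (-11) = 79
Step 2: Take absolute value.
det(P(-1,9,11)) = |79| = 79

79


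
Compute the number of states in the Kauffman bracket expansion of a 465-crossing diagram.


Each crossing contributes 2 choices (A-smoothing or B-smoothing).
Total states = 2^465 = 95268205270873786358080970147496530326800480428008152797215483387004752771599292606210513399154418065180265231976520474104247304665780191232

95268205270873786358080970147496530326800480428008152797215483387004752771599292606210513399154418065180265231976520474104247304665780191232


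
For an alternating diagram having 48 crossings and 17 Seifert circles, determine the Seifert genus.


For alternating knots, g = (c - s + 1)/2.
= (48 - 17 + 1)/2
= 32/2 = 16

16


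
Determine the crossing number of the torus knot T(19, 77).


For a torus knot T(p, q) with gcd(p,q)=1,
the crossing number is min(p*(q-1), q*(p-1)).
p*(q-1) = 19*76 = 1444
q*(p-1) = 77*18 = 1386
min(1444, 1386) = 1386

1386


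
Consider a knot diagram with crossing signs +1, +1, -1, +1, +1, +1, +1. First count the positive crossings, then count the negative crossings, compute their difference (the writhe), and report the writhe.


Step 1: Count positive crossings (+1).
Positive crossings: 6
Step 2: Count negative crossings (-1).
Negative crossings: 1
Step 3: Writhe = (positive) - (negative)
w = 6 - 1 = 5
Step 4: |w| = 5, and w is positive

5


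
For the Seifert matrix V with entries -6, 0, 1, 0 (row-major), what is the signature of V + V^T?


Step 1: V + V^T = [[-12, 1], [1, 0]]
Step 2: trace = -12, det = -1
Step 3: Discriminant = (-12)^2 - 4*(-1) = 148
Step 4: Eigenvalues: 0.0827625, -12.0828
Step 5: Signature = (# positive eigenvalues) - (# negative eigenvalues) = 0

0


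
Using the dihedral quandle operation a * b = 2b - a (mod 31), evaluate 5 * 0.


5 * 0 = 2*0 - 5 mod 31
= 0 - 5 mod 31
= -5 mod 31 = 26

26


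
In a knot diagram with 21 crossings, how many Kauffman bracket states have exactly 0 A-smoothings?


We choose which 0 of 21 crossings get A-smoothings.
C(21, 0) = 21! / (0! * 21!)
= 1

1


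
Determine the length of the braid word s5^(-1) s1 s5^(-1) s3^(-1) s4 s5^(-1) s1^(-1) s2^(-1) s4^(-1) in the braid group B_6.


The word length counts the number of generators (including inverses).
Listing each generator: s5^(-1), s1, s5^(-1), s3^(-1), s4, s5^(-1), s1^(-1), s2^(-1), s4^(-1)
There are 9 generators in this braid word.

9


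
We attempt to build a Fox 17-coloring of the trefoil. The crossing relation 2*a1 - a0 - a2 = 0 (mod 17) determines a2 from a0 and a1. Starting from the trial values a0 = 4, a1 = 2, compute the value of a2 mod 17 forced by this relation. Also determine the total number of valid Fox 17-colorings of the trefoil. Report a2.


Step 1: Apply the given crossing relation 2*a1 - a0 - a2 = 0 (mod 17).
  a2 = 2*a1 - a0 mod 17
  a2 = 2*2 - 4 mod 17
  a2 = 4 - 4 mod 17
  a2 = 0 mod 17 = 0
Step 2: The trefoil has determinant 3.
  Number of Fox p-colorings (p prime) is p^2 if p = 3, else p.
  Since 17 does not divide 3, only trivial (constant) colorings exist.
  (So the trial a0 = 4, a1 = 2 with a0 != a1 does NOT extend to a valid coloring of the whole trefoil: the other two crossing relations require 3*(a1 - a0) = 0 (mod 17), which fails.)
  Total colorings = 17
Step 3: a2 = 0, total Fox 17-colorings = 17

0


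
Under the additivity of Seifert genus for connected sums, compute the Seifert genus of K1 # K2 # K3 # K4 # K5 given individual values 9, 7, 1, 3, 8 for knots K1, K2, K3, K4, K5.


The Seifert genus is additive under connected sum.
Seifert genus(K1 # K2 # K3 # K4 # K5) = (9) + (7) + (1) + (3) + (8)
= 28

28


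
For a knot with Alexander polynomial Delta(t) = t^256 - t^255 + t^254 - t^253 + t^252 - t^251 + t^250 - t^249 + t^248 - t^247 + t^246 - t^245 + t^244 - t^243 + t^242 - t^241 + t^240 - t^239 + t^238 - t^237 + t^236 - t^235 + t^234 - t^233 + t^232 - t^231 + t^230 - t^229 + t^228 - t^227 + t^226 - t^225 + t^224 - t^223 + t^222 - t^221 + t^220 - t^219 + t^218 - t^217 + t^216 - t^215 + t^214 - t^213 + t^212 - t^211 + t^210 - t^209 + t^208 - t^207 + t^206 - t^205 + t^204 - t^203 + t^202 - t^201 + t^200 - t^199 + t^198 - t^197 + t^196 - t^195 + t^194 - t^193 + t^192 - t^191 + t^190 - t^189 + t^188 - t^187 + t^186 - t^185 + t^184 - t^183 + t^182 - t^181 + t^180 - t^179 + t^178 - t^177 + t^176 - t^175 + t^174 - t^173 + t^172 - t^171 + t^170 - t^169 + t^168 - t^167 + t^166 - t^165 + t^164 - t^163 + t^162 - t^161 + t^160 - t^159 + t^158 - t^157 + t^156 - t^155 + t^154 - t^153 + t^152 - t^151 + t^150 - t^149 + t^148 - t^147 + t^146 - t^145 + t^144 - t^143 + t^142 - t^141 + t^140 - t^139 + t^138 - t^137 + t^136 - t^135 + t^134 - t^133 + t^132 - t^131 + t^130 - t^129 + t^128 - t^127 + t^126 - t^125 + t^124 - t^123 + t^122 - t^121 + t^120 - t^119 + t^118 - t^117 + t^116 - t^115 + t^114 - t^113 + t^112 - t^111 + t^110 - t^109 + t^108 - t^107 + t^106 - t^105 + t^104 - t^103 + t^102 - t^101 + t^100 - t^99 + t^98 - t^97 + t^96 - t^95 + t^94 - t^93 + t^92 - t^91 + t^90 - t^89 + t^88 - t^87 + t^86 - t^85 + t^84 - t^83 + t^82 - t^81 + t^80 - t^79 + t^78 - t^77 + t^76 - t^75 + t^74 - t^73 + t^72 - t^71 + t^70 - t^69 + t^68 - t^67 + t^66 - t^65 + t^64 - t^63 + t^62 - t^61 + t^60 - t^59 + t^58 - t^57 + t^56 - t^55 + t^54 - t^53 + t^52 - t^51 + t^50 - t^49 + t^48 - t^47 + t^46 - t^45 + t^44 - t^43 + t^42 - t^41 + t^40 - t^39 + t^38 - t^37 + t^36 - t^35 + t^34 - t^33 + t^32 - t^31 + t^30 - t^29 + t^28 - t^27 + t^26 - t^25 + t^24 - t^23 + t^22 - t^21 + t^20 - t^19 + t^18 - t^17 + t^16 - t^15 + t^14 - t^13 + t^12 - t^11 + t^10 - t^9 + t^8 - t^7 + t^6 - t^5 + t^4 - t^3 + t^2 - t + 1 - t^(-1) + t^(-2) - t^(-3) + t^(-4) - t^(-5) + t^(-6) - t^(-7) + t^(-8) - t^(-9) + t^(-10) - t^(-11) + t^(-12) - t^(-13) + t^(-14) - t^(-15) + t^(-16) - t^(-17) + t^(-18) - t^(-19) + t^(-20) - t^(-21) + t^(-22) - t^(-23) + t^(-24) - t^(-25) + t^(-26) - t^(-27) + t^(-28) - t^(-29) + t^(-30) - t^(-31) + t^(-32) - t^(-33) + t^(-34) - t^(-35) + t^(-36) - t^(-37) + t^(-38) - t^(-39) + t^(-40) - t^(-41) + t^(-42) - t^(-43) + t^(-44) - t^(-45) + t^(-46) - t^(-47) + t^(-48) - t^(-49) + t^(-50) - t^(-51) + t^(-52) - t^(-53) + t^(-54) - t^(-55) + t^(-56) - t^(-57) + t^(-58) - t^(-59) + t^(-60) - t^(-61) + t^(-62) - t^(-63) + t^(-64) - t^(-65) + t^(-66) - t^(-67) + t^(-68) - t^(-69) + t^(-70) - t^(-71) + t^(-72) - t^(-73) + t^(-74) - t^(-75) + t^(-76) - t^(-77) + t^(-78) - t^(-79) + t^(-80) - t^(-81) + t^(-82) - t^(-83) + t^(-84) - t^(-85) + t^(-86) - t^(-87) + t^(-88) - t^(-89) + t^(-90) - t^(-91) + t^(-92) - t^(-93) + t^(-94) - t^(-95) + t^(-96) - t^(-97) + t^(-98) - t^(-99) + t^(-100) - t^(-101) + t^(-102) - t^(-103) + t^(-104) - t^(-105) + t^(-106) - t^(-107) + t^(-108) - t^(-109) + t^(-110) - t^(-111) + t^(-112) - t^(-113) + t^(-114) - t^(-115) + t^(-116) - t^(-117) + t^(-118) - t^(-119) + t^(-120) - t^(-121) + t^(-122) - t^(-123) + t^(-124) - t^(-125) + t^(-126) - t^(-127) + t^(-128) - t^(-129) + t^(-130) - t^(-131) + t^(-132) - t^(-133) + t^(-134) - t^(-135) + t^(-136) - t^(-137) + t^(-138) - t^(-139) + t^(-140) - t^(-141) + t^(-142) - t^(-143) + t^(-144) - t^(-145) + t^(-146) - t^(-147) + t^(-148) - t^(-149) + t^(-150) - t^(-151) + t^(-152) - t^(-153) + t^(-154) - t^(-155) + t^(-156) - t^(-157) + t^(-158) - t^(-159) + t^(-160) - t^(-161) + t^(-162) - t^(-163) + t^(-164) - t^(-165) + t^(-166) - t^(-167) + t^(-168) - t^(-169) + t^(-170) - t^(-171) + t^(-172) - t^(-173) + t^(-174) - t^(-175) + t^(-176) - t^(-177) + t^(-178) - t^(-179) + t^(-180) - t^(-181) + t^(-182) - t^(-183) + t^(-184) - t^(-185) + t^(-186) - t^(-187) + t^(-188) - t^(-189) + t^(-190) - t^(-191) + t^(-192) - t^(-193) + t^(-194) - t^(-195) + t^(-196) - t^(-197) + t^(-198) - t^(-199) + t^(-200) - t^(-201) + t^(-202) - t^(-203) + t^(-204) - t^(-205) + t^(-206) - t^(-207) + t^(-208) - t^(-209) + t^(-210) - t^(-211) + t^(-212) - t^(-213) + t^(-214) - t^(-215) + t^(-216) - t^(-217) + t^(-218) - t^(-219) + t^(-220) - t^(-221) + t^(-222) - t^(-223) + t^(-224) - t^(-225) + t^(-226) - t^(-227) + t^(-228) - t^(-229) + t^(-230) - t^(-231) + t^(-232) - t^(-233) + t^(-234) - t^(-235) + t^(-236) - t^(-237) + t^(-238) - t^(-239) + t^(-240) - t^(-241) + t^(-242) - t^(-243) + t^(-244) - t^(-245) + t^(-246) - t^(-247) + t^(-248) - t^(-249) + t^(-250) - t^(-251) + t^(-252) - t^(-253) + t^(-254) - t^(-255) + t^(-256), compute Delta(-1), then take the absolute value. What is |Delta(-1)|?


Step 1: The polynomial has 513 terms with alternating signs, exponents from 256 down to -256.
Step 2: Substitute t = -1. The i-th term has coefficient (-1)^i and exponent (m-i),
  so its value is (-1)^i * (-1)^(m-i) = (-1)^m = 1 for every i.
Step 3: All 513 terms equal 1, so Delta(-1) = 513 * (1) = 513
Step 4: |Delta(-1)| = 513

513


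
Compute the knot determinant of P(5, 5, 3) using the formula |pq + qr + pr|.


Step 1: Compute pq + qr + pr.
pq = 5*5 = 25
qr = 5*3 = 15
pr = 5*3 = 15
pq + qr + pr = 25 + 15 + 15 = 55
Step 2: Take absolute value.
det(P(5,5,3)) = |55| = 55

55


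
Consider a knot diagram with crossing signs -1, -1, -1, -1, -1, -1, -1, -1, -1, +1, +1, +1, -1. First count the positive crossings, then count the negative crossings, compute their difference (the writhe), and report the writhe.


Step 1: Count positive crossings (+1).
Positive crossings: 3
Step 2: Count negative crossings (-1).
Negative crossings: 10
Step 3: Writhe = (positive) - (negative)
w = 3 - 10 = -7
Step 4: |w| = 7, and w is negative

-7


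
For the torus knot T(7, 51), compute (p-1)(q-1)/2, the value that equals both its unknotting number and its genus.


For a torus knot T(p,q), both the unknotting number and genus equal (p-1)(q-1)/2.
= (7-1)(51-1)/2
= 6*50/2
= 300/2 = 150

150


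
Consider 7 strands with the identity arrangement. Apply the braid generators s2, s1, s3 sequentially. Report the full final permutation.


Starting with identity [1, 2, 3, 4, 5, 6, 7].
Apply generators in sequence:
  After s2: [1, 3, 2, 4, 5, 6, 7]
  After s1: [3, 1, 2, 4, 5, 6, 7]
  After s3: [3, 1, 4, 2, 5, 6, 7]
Final permutation: [3, 1, 4, 2, 5, 6, 7]

[3, 1, 4, 2, 5, 6, 7]


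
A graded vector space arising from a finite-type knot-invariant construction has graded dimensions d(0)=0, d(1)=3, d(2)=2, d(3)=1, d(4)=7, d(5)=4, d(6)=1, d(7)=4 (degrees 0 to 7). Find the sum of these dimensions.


Total dimension = d(0) + d(1) + ... + d(7)
= 0 + 3 + 2 + 1 + 7 + 4 + 1 + 4
= 22

22


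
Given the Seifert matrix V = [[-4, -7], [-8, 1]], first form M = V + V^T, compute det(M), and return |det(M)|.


Step 1: Form V + V^T where V = [[-4, -7], [-8, 1]]
  V^T = [[-4, -8], [-7, 1]]
  V + V^T = [[-8, -15], [-15, 2]]
Step 2: det(V + V^T) = (-8)*2 - (-15)*(-15)
  = -16 - 225 = -241
Step 3: Knot determinant = |det(V + V^T)| = |-241| = 241

241


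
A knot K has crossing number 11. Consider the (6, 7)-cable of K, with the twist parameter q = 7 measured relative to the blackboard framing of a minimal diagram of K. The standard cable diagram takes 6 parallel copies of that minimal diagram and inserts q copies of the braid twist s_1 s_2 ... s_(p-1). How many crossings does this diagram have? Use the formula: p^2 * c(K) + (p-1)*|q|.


Step 1: Each of the c(K) crossings of the companion diagram becomes p*p = p^2 crossings among the p parallel strands, and each of the |q| twists s_1 s_2 ... s_(p-1) adds (p-1) crossings.
  Crossings = p^2 * c(K) + (p-1)*|q|
Step 2: = 6^2 * 11 + (6-1)*7
Step 3: = 36*11 + 5*7
Step 4: = 396 + 35 = 431

431


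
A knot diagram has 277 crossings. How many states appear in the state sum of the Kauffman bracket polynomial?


Each crossing contributes 2 choices (A-smoothing or B-smoothing).
Total states = 2^277 = 242833611528216133864932738352939863330300854881517440156476551217363035650651062272

242833611528216133864932738352939863330300854881517440156476551217363035650651062272


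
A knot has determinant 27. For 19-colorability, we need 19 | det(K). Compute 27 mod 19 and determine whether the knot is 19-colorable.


Step 1: A knot is p-colorable if and only if p divides its determinant.
Step 2: Compute 27 mod 19.
27 = 1 * 19 + 8
Step 3: 27 mod 19 = 8
Step 4: The knot is 19-colorable: no

8


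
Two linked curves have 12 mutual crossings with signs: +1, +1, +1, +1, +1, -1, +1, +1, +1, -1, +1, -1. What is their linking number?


Step 1: Count positive crossings: 9
Step 2: Count negative crossings: 3
Step 3: Sum of signs = 9 - 3 = 6
Step 4: Linking number = sum/2 = 6/2 = 3

3


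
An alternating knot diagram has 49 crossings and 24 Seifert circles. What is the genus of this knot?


For alternating knots, g = (c - s + 1)/2.
= (49 - 24 + 1)/2
= 26/2 = 13

13


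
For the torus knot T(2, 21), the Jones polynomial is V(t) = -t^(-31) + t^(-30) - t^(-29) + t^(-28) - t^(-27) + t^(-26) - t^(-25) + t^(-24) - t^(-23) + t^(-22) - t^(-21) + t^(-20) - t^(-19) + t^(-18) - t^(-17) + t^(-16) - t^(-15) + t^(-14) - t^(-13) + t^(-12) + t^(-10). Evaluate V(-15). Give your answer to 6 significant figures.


Substituting t = -15 into V(t) = -t^(-31) + t^(-30) - t^(-29) + t^(-28) - t^(-27) + t^(-26) - t^(-25) + t^(-24) - t^(-23) + t^(-22) - t^(-21) + t^(-20) - t^(-19) + t^(-18) - t^(-17) + t^(-16) - t^(-15) + t^(-14) - t^(-13) + t^(-12) + t^(-10):
  (-)t^(-31) = 3.47673e-37
  (+)t^(-30) = 5.2151e-36
  (-)t^(-29) = 7.82264e-35
  (+)t^(-28) = 1.1734e-33
  (-)t^(-27) = 1.76009e-32
  (+)t^(-26) = 2.64014e-31
  (-)t^(-25) = 3.96021e-30
  (+)t^(-24) = 5.94032e-29
  (-)t^(-23) = 8.91048e-28
  (+)t^(-22) = 1.33657e-26
  (-)t^(-21) = 2.00486e-25
  (+)t^(-20) = 3.00729e-24
  (-)t^(-19) = 4.51093e-23
  (+)t^(-18) = 6.76639e-22
  (-)t^(-17) = 1.01496e-20
  (+)t^(-16) = 1.52244e-19
  (-)t^(-15) = 2.28366e-18
  (+)t^(-14) = 3.42549e-17
  (-)t^(-13) = 5.13823e-16
  (+)t^(-12) = 7.70735e-15
  (+)t^(-10) = 1.73415e-12
Sum = (3.47673e-37) + (5.2151e-36) + (7.82264e-35) + (1.1734e-33) + (1.76009e-32) + (2.64014e-31) + (3.96021e-30) + (5.94032e-29) + (8.91048e-28) + (1.33657e-26) + (2.00486e-25) + (3.00729e-24) + (4.51093e-23) + (6.76639e-22) + (1.01496e-20) + (1.52244e-19) + (2.28366e-18) + (3.42549e-17) + (5.13823e-16) + (7.70735e-15) + (1.73415e-12)
= 1.742410863e-12
Rounded to 6 significant figures: 1.74241e-12

1.74241e-12


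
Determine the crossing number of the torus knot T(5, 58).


For a torus knot T(p, q) with gcd(p,q)=1,
the crossing number is min(p*(q-1), q*(p-1)).
p*(q-1) = 5*57 = 285
q*(p-1) = 58*4 = 232
min(285, 232) = 232

232


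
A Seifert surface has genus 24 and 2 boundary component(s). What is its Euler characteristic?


chi = 2 - 2g - b
= 2 - 2*24 - 2
= 2 - 48 - 2 = -48

-48


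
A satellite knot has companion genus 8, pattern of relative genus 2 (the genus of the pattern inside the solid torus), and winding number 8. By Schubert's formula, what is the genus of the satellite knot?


Schubert: g(satellite) = g_rel(pattern) + |winding| * g(companion),
where g_rel(pattern) is the genus of the pattern relative to the solid torus.
= 2 + 8 * 8
= 2 + 64 = 66

66


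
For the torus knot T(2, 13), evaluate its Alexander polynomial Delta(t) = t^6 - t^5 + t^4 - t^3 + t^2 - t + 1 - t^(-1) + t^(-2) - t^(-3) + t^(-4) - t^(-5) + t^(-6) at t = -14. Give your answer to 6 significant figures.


Substituting t = -14 into Delta(t) = t^6 - t^5 + t^4 - t^3 + t^2 - t + 1 - t^(-1) + t^(-2) - t^(-3) + t^(-4) - t^(-5) + t^(-6):
Term values: (7529536) + (537824) + (38416) + (2744) + (196) + (14) + (1) + (0.0714286) + (0.00510204) + (0.000364431) + (2.60308e-05) + (1.85934e-06) + (1.3281e-07)
Sum = 8108731.077
Rounded to 6 significant figures: 8.10873e+06

8.10873e+06


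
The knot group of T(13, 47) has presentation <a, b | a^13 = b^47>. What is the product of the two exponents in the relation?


The relation is a^13 = b^47.
Product of exponents = 13 * 47
= 611

611


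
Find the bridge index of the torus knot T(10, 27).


The bridge number of T(p,q) is min(p,q).
min(10, 27) = 10

10


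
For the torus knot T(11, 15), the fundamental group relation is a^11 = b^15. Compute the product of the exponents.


The relation is a^11 = b^15.
Product of exponents = 11 * 15
= 165

165


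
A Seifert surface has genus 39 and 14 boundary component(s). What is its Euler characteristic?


chi = 2 - 2g - b
= 2 - 2*39 - 14
= 2 - 78 - 14 = -90

-90


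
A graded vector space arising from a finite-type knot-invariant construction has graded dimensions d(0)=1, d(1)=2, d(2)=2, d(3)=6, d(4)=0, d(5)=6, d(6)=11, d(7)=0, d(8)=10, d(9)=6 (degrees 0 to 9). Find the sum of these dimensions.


Total dimension = d(0) + d(1) + ... + d(9)
= 1 + 2 + 2 + 6 + 0 + 6 + 11 + 0 + 10 + 6
= 44

44


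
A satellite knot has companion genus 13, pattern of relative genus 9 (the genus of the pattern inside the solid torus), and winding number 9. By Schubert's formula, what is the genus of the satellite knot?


Schubert: g(satellite) = g_rel(pattern) + |winding| * g(companion),
where g_rel(pattern) is the genus of the pattern relative to the solid torus.
= 9 + 9 * 13
= 9 + 117 = 126

126


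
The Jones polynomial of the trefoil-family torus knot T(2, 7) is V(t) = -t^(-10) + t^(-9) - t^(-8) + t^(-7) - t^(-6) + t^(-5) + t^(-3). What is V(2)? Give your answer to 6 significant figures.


Substituting t = 2 into V(t) = -t^(-10) + t^(-9) - t^(-8) + t^(-7) - t^(-6) + t^(-5) + t^(-3):
  (-)t^(-10) = -0.000976562
  (+)t^(-9) = 0.00195312
  (-)t^(-8) = -0.00390625
  (+)t^(-7) = 0.0078125
  (-)t^(-6) = -0.015625
  (+)t^(-5) = 0.03125
  (+)t^(-3) = 0.125
Sum = (-0.000976562) + (0.00195312) + (-0.00390625) + (0.0078125) + (-0.015625) + (0.03125) + (0.125)
= 0.1455078125
Rounded to 6 significant figures: 0.145508

0.145508


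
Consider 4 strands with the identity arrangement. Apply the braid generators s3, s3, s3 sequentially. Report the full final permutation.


Starting with identity [1, 2, 3, 4].
Apply generators in sequence:
  After s3: [1, 2, 4, 3]
  After s3: [1, 2, 3, 4]
  After s3: [1, 2, 4, 3]
Final permutation: [1, 2, 4, 3]

[1, 2, 4, 3]


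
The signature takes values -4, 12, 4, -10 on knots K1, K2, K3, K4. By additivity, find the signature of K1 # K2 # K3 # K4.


The signature is additive under connected sum.
signature(K1 # K2 # K3 # K4) = (-4) + (12) + (4) + (-10)
= 2

2


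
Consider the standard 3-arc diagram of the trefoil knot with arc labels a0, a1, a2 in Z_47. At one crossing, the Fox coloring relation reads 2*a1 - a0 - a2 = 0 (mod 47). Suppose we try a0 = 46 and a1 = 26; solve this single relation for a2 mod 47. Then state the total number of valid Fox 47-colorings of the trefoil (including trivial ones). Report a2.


Step 1: Apply the given crossing relation 2*a1 - a0 - a2 = 0 (mod 47).
  a2 = 2*a1 - a0 mod 47
  a2 = 2*26 - 46 mod 47
  a2 = 52 - 46 mod 47
  a2 = 6 mod 47 = 6
Step 2: The trefoil has determinant 3.
  Number of Fox p-colorings (p prime) is p^2 if p = 3, else p.
  Since 47 does not divide 3, only trivial (constant) colorings exist.
  (So the trial a0 = 46, a1 = 26 with a0 != a1 does NOT extend to a valid coloring of the whole trefoil: the other two crossing relations require 3*(a1 - a0) = 0 (mod 47), which fails.)
  Total colorings = 47
Step 3: a2 = 6, total Fox 47-colorings = 47

6
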